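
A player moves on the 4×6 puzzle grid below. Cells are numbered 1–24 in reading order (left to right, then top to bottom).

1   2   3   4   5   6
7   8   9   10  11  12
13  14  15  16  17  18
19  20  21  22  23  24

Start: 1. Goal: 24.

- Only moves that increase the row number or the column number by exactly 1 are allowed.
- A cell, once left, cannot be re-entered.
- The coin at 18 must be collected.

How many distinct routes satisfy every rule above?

21

A right/down-only route from 1 to 24 makes exactly 3 down-moves and 5 right-moves in some order.
With no other constraints that would be C(8,3) = 56 routes.
Split at 18 and multiply the segment counts: 1→18: 21; 18→24: 1; product = 21.
That gives 21 routes.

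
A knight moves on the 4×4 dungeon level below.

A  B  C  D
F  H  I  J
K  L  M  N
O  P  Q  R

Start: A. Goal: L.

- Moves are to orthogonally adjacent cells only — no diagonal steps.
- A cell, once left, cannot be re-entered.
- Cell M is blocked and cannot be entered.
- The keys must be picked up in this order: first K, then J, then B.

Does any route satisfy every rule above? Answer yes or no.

One route that works: A → F → K → O → P → Q → R → N → J → D → C → B → H → L.

yes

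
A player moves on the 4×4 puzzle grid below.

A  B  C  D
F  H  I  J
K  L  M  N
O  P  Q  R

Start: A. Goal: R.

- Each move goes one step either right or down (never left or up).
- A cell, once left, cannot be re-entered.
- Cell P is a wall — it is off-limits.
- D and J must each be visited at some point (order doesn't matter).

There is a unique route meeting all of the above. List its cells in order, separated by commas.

A, B, C, D, J, N, R

Moves only go right or down, so the column and row indices never decrease.
Route from A: right 3 to D, down 3 to R — 6 moves in all.
Check: all required cells visited.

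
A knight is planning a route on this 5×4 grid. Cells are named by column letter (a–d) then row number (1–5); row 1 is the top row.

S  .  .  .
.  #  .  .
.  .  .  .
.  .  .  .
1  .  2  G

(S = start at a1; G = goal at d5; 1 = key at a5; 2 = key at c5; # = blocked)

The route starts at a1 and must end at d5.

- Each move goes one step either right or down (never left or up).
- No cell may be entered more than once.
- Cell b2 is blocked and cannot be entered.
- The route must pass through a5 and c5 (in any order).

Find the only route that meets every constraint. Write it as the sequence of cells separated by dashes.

Moves only go right or down, so the column and row indices never decrease.
Route from a1: down 4 to a5, right 3 to d5 — 7 moves in all.
Check: all required cells visited.

a1 - a2 - a3 - a4 - a5 - b5 - c5 - d5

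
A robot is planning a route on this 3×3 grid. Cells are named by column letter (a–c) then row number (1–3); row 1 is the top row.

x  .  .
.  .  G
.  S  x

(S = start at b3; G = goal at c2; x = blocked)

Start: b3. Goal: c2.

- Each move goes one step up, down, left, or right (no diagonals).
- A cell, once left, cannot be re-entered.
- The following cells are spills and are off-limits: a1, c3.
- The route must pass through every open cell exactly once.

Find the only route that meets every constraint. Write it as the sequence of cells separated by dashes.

Need to visit all 7 open cells exactly once, starting at b3 and ending at c2.
Route from b3: left 1 to a3, up 1 to a2, right 1 to b2, up 1 to b1, right 1 to c1, down 1 to c2 — 6 moves in all.
Check: all 7 open cells covered.

b3 - a3 - a2 - b2 - b1 - c1 - c2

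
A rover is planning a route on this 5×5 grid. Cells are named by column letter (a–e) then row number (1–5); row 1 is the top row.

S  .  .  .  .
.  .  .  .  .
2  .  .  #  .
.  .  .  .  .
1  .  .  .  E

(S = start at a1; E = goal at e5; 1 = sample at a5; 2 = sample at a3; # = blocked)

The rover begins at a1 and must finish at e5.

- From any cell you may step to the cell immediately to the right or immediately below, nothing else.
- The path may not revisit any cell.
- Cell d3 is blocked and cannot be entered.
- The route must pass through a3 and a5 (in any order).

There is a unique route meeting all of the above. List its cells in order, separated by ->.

Moves only go right or down, so the column and row indices never decrease.
Route from a1: down 4 to a5, right 4 to e5 — 8 moves in all.
Check: all required cells visited.

a1 -> a2 -> a3 -> a4 -> a5 -> b5 -> c5 -> d5 -> e5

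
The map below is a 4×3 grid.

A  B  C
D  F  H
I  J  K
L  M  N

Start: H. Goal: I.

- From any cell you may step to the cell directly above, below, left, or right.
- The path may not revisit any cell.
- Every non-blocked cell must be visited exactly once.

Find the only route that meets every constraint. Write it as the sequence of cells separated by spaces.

H C B A D F J K N M L I

Need to visit all 12 open cells exactly once, starting at H and ending at I.
Cell N has only two open neighbours (K and M), so the path must pass straight through it: one of those is the cell it's entered from and the other is where it exits.
Route from H: up to C, 2× left (reaching A), down to D, right to F, down to J, right to K, down to N, 2× left (reaching L), up to I — 11 moves in all.
Check: all 12 open cells covered.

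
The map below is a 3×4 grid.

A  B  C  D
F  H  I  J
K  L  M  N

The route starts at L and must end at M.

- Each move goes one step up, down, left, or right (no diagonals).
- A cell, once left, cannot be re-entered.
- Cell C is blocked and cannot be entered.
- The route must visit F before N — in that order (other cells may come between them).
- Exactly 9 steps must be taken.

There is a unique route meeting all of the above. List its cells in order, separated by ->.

L -> K -> F -> A -> B -> H -> I -> J -> N -> M

The waypoints must appear in the order F, N, with no cell reused.
Route from L: left to K, 2× up (reaching A), right to B, down to H, 2× right (reaching J), down to N, left to M — 9 moves in all.
Check: order respected (F at step 2, N at step 8); 9 moves as required.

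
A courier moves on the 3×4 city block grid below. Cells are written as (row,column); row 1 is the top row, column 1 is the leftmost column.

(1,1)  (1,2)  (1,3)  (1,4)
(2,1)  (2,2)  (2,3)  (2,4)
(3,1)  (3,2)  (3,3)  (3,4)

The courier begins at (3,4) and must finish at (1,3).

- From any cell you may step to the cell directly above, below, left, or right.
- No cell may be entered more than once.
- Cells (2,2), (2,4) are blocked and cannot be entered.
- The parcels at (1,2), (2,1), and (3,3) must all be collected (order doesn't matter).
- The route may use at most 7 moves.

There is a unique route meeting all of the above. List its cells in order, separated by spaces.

(3,4) (3,3) (3,2) (3,1) (2,1) (1,1) (1,2) (1,3)

Any route must reach (1,2), (2,1), and (3,3) and still end at (1,3) within 7 moves, so the order of the required stops is forced.
Route from (3,4): left 3 to (3,1), up 2 to (1,1), right 2 to (1,3) — 7 moves in all.
Check: all required cells visited; 7 ≤ 7 moves.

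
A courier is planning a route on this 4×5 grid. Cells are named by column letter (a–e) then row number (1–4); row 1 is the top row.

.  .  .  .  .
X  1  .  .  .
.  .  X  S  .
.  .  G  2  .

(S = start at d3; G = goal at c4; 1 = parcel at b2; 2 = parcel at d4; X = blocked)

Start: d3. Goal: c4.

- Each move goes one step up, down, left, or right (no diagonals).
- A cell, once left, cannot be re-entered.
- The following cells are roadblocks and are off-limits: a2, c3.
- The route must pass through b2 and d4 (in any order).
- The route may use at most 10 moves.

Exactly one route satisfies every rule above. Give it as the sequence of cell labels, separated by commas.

The budget equals the shortest possible length, so every move has to be on a shortest route through the required cells.
Route from d3: down 1 to d4, right 1 to e4, up 2 to e2, left 3 to b2, down 2 to b4, right 1 to c4 — 10 moves in all.
Check: all required cells visited; 10 ≤ 10 moves.

d3, d4, e4, e3, e2, d2, c2, b2, b3, b4, c4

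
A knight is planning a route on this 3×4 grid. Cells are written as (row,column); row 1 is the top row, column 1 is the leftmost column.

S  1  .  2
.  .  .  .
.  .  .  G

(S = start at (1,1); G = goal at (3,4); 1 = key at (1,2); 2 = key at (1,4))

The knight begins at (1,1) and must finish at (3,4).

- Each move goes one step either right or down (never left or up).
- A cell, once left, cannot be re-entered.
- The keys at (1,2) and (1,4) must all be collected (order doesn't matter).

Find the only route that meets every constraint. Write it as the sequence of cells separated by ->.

Moves only go right or down, so the column and row indices never decrease.
Route from (1,1): 3× right (reaching (1,4)), 2× down (reaching (3,4)) — 5 moves in all.
Check: all required cells visited.

(1,1) -> (1,2) -> (1,3) -> (1,4) -> (2,4) -> (3,4)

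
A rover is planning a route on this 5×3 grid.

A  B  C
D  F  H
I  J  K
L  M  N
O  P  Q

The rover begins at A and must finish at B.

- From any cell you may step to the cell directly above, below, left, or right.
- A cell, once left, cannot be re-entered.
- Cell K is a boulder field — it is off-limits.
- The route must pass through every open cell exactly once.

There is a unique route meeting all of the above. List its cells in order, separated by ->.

Need to visit all 14 open cells exactly once, starting at A and ending at B.
Cell Q has only two open neighbours (N and P), so the path must pass straight through it: one of those is the cell it's entered from and the other is where it exits.
Route from A: 4× down (reaching O), 2× right (reaching Q), up to N, left to M, 2× up (reaching F), right to H, up to C, left to B — 13 moves in all.
Check: all 14 open cells covered.

A -> D -> I -> L -> O -> P -> Q -> N -> M -> J -> F -> H -> C -> B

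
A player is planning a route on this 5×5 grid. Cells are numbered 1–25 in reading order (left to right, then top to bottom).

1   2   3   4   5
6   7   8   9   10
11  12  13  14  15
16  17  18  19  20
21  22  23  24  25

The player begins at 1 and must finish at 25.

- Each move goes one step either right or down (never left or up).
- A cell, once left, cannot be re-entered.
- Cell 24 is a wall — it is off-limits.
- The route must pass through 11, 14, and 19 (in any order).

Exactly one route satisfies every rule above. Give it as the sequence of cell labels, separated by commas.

1, 6, 11, 12, 13, 14, 19, 20, 25

Moves only go right or down, so the column and row indices never decrease.
Route from 1: down 2 to 11, right 3 to 14, down 1 to 19, right 1 to 20, down 1 to 25 — 8 moves in all.
Check: all required cells visited.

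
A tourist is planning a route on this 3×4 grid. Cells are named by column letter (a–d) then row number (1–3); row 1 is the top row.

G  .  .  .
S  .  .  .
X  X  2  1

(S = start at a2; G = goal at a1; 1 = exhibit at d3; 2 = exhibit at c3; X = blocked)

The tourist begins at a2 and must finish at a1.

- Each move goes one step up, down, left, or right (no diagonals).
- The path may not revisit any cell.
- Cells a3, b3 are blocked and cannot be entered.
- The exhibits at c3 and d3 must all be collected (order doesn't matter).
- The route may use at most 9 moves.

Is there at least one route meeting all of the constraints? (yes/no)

One route that works: a2 → b2 → c2 → c3 → d3 → d2 → d1 → c1 → b1 → a1.

yes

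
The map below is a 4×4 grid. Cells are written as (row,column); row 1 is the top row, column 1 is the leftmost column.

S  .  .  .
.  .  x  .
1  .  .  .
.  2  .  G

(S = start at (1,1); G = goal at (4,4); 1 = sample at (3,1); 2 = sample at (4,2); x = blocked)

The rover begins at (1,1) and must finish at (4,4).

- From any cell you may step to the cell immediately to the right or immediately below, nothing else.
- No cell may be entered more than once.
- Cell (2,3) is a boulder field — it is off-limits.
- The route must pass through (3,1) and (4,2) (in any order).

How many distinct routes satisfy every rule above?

2

A right/down-only route from (1,1) to (4,4) makes exactly 3 down-moves and 3 right-moves in some order.
With no other constraints that would be C(6,3) = 20 routes.
A monotone route can only reach the required cells in the order (3,1), (4,2), so split there and multiply the segment counts (each segment already excludes blocked cells): (1,1)→(3,1): 1; (3,1)→(4,2): 2; (4,2)→(4,4): 1; product = 2.
That gives 2 routes.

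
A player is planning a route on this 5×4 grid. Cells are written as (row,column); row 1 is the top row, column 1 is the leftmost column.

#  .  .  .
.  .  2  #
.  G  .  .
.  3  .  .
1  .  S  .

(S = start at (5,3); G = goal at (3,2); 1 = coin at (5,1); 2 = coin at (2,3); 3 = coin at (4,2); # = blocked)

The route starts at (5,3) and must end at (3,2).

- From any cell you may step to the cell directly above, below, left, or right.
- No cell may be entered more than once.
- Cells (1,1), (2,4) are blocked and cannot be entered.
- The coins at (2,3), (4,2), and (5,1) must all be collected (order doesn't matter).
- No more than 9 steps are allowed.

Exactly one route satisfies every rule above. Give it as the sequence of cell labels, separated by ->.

(5,3) -> (5,2) -> (5,1) -> (4,1) -> (4,2) -> (4,3) -> (3,3) -> (2,3) -> (2,2) -> (3,2)

The 9-move cap with required stops at (2,3), (4,2), (5,1) leaves no slack for detours.
Route from (5,3): 2× left (reaching (5,1)), up to (4,1), 2× right (reaching (4,3)), 2× up (reaching (2,3)), left to (2,2), down to (3,2) — 9 moves in all.
Check: all required cells visited; 9 ≤ 9 moves.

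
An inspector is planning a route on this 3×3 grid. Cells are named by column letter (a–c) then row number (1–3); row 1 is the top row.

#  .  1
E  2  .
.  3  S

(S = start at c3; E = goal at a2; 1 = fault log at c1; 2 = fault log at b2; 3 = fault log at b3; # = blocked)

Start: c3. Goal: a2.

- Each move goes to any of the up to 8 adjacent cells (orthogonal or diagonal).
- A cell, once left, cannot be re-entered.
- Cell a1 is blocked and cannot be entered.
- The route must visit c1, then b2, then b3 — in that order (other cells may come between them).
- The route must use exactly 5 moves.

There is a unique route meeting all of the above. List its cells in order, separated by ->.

The waypoints must appear in the order c1, b2, b3, with no cell reused.
Route from c3: up 2 to c1, down-left 1 to b2, down 1 to b3, up-left 1 to a2 — 5 moves in all.
Check: order respected (1 at step 2, 2 at step 3, 3 at step 4); 5 moves as required.

c3 -> c2 -> c1 -> b2 -> b3 -> a2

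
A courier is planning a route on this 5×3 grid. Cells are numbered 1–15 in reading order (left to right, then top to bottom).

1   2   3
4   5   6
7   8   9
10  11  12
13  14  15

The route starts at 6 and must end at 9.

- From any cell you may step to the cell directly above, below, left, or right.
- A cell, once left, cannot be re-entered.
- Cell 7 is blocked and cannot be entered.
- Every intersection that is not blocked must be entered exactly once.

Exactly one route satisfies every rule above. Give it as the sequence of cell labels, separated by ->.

Need to visit all 14 open cells exactly once, starting at 6 and ending at 9.
Cell 1 has only two open neighbours (4 and 2), so the path must pass straight through it: one of those is the cell it's entered from and the other is where it exits.
Route from 6: up 1 to 3, left 2 to 1, down 1 to 4, right 1 to 5, down 2 to 11, left 1 to 10, down 1 to 13, right 2 to 15, up 2 to 9 — 13 moves in all.
Check: all 14 open cells covered.

6 -> 3 -> 2 -> 1 -> 4 -> 5 -> 8 -> 11 -> 10 -> 13 -> 14 -> 15 -> 12 -> 9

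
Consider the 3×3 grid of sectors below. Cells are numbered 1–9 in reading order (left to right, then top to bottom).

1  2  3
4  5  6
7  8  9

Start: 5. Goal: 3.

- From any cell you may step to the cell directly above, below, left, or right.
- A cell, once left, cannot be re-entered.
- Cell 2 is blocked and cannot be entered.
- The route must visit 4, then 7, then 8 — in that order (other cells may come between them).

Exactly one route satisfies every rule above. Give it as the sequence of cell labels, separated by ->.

The waypoints must appear in the order 4, 7, 8, with no cell reused.
Route from 5: left 1 to 4, down 1 to 7, right 2 to 9, up 2 to 3 — 6 moves in all.
Check: order respected (4 at step 1, 7 at step 2, 8 at step 3).

5 -> 4 -> 7 -> 8 -> 9 -> 6 -> 3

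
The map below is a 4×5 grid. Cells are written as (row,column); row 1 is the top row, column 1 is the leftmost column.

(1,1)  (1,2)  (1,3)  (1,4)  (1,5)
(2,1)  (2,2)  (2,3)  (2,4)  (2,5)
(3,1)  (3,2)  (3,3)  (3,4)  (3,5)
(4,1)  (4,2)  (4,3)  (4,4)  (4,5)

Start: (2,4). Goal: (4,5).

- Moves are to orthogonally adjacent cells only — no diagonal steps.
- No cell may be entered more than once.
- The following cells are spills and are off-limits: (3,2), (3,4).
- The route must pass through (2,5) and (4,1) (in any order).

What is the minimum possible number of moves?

Any route passes through (2,5) and (4,1) in some order between (2,4) and (4,5). Summing Manhattan distances along each leg and taking the cheapest ordering ((2,4) → (2,5) → (4,1) → (4,5)) gives a lower bound of 1 + 6 + 4 = 11 moves.
The shortest route satisfying every rule uses 13 moves: (2,4) → (2,5) → (1,5) → (1,4) → (1,3) → (2,3) → (2,2) → (2,1) → (3,1) → (4,1) → (4,2) → (4,3) → (4,4) → (4,5).
The bound of 11 isn't tight here; checking systematically, no route of length 11 through 12 satisfies every constraint, so 13 is the minimum.

13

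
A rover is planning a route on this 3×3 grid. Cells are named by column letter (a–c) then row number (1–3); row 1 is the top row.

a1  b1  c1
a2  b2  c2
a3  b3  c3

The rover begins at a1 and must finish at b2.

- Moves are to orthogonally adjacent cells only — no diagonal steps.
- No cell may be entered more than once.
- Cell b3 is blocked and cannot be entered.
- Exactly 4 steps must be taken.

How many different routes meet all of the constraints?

1

Need simple routes of exactly 4 moves from a1 to b2 (Manhattan distance 2, so 1 moves are spent on a detour and 1 undoing it).
Enumerating: a1 b1 c1 c2 b2.
That gives 1 route.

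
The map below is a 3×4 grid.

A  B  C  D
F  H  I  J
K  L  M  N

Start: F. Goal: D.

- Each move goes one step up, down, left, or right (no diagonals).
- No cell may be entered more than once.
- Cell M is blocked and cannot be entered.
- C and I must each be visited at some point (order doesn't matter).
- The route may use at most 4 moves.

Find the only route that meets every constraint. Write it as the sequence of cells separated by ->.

F -> H -> I -> C -> D

The 4-move cap with required stops at C, I leaves no slack for detours.
Route from F: 2× right (reaching I), up to C, right to D — 4 moves in all.
Check: all required cells visited; 4 ≤ 4 moves.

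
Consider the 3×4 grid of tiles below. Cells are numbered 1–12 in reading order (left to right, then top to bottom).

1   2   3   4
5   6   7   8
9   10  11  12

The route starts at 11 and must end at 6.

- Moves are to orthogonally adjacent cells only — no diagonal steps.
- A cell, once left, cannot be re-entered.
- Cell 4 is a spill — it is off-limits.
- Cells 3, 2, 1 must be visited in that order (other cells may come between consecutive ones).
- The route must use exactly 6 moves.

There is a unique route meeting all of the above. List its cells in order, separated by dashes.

The waypoints must appear in the order 3, 2, 1, with no cell reused.
Route from 11: up 2 to 3, left 2 to 1, down 1 to 5, right 1 to 6 — 6 moves in all.
Check: order respected (3 at step 2, 2 at step 3, 1 at step 4); 6 moves as required.

11 - 7 - 3 - 2 - 1 - 5 - 6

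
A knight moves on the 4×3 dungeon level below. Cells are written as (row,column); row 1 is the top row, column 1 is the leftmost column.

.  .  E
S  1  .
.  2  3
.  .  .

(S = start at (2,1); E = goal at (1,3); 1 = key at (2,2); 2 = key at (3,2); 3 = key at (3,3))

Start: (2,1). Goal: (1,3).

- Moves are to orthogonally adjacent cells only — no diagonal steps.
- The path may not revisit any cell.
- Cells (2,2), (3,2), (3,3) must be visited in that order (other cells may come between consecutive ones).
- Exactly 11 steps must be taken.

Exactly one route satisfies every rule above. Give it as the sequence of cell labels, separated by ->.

The waypoints must appear in the order (2,2), (3,2), (3,3), with no cell reused.
Route from (2,1): up 1 to (1,1), right 1 to (1,2), down 2 to (3,2), left 1 to (3,1), down 1 to (4,1), right 2 to (4,3), up 3 to (1,3) — 11 moves in all.
Check: order respected (1 at step 3, 2 at step 4, 3 at step 9); 11 moves as required.

(2,1) -> (1,1) -> (1,2) -> (2,2) -> (3,2) -> (3,1) -> (4,1) -> (4,2) -> (4,3) -> (3,3) -> (2,3) -> (1,3)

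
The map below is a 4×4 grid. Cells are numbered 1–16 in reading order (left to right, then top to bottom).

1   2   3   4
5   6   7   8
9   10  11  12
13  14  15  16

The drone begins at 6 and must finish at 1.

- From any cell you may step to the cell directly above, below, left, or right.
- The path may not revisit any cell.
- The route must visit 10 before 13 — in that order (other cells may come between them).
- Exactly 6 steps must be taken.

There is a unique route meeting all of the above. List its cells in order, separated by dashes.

The waypoints must appear in the order 10, 13, with no cell reused.
Route from 6: down 2 to 14, left 1 to 13, up 3 to 1 — 6 moves in all.
Check: order respected (10 at step 1, 13 at step 3); 6 moves as required.

6 - 10 - 14 - 13 - 9 - 5 - 1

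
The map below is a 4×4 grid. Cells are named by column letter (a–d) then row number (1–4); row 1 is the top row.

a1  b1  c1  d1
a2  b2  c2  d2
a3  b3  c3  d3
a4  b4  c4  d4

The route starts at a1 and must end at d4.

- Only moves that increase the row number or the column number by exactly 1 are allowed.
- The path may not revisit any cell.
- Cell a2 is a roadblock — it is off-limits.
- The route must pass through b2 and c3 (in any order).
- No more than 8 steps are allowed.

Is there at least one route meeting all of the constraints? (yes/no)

yes

One route that works: a1 → b1 → b2 → b3 → c3 → c4 → d4.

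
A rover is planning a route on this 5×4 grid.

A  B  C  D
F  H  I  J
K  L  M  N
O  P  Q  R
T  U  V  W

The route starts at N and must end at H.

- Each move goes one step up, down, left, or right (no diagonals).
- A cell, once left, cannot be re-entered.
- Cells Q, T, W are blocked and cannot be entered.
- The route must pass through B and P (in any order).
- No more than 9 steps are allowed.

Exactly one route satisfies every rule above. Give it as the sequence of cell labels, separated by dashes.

N - M - L - P - O - K - F - A - B - H

The 9-move cap with required stops at B, P leaves no slack for detours.
Route from N: left 2 to L, down 1 to P, left 1 to O, up 3 to A, right 1 to B, down 1 to H — 9 moves in all.
Check: all required cells visited; 9 ≤ 9 moves.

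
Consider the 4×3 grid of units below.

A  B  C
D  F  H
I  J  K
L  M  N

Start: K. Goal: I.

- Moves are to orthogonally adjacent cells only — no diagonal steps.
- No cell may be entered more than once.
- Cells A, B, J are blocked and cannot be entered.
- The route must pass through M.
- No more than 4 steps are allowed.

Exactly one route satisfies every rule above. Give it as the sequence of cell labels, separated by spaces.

K N M L I

The 4-move cap with required stops at M leaves no slack for detours.
Route from K: down 1 to N, left 2 to L, up 1 to I — 4 moves in all.
Check: all required cells visited; 4 ≤ 4 moves.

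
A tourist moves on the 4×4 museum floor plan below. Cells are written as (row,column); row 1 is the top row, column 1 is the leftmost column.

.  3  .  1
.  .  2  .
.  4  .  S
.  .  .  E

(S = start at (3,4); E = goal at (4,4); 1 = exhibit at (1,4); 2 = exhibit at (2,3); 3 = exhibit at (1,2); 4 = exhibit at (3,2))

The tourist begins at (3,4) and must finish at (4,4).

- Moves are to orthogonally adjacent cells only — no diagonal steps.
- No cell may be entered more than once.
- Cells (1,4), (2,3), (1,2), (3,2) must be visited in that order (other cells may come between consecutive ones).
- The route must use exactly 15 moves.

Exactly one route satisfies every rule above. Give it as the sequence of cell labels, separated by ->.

(3,4) -> (2,4) -> (1,4) -> (1,3) -> (2,3) -> (2,2) -> (1,2) -> (1,1) -> (2,1) -> (3,1) -> (4,1) -> (4,2) -> (3,2) -> (3,3) -> (4,3) -> (4,4)

The waypoints must appear in the order (1,4), (2,3), (1,2), (3,2), with no cell reused.
Route from (3,4): up 2 to (1,4), left 1 to (1,3), down 1 to (2,3), left 1 to (2,2), up 1 to (1,2), left 1 to (1,1), down 3 to (4,1), right 1 to (4,2), up 1 to (3,2), right 1 to (3,3), down 1 to (4,3), right 1 to (4,4) — 15 moves in all.
Check: order respected (1 at step 2, 2 at step 4, 3 at step 6, 4 at step 12); 15 moves as required.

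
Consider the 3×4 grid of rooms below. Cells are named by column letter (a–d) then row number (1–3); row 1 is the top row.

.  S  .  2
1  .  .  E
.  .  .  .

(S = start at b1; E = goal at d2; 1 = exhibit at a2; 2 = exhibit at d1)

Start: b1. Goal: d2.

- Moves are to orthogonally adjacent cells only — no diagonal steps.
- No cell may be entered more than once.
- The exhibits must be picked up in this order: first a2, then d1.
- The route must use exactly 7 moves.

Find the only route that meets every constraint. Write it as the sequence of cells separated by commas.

The waypoints must appear in the order a2, d1, with no cell reused.
Route from b1: left to a1, down to a2, 2× right (reaching c2), up to c1, right to d1, down to d2 — 7 moves in all.
Check: order respected (1 at step 2, 2 at step 6); 7 moves as required.

b1, a1, a2, b2, c2, c1, d1, d2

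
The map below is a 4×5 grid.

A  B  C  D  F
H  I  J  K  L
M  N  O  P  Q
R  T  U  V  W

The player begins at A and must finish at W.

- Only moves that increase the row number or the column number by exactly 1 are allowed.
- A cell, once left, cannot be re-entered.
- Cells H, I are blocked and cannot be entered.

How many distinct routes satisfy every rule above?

A right/down-only route from A to W makes exactly 3 down-moves and 4 right-moves in some order.
With no other constraints that would be C(7,3) = 35 routes.
Subtract routes through each blocked cell (inclusion–exclusion for overlaps): − through H: 15 − through I: 20 + through H&I: 10 → 10.
That gives 10 routes.

10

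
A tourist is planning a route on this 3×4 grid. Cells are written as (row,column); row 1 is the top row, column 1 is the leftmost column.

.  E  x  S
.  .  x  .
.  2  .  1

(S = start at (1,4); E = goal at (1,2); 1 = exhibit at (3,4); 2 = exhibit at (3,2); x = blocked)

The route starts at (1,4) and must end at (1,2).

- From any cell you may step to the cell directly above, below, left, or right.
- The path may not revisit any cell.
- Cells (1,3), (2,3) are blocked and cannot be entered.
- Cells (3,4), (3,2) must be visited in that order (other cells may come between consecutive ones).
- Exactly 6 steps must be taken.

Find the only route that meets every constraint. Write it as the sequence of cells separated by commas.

(1,4), (2,4), (3,4), (3,3), (3,2), (2,2), (1,2)

The waypoints must appear in the order (3,4), (3,2), with no cell reused.
Route from (1,4): down 2 to (3,4), left 2 to (3,2), up 2 to (1,2) — 6 moves in all.
Check: order respected (1 at step 2, 2 at step 4); 6 moves as required.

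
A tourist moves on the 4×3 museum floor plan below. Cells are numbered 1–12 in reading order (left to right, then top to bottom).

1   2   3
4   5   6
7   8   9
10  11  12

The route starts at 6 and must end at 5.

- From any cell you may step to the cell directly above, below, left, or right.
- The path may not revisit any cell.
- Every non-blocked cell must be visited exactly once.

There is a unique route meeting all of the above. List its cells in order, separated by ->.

Need to visit all 12 open cells exactly once, starting at 6 and ending at 5.
Cell 12 has only two open neighbours (9 and 11), so the path must pass straight through it: one of those is the cell it's entered from and the other is where it exits.
Route from 6: up to 3, 2× left (reaching 1), 3× down (reaching 10), 2× right (reaching 12), up to 9, left to 8, up to 5 — 11 moves in all.
Check: all 12 open cells covered.

6 -> 3 -> 2 -> 1 -> 4 -> 7 -> 10 -> 11 -> 12 -> 9 -> 8 -> 5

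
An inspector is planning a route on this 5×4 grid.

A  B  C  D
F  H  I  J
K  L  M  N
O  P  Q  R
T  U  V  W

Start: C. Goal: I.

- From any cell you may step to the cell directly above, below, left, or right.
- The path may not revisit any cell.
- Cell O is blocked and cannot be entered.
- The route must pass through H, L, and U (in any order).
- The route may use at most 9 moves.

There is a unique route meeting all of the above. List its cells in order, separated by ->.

C -> B -> H -> L -> P -> U -> V -> Q -> M -> I

The 9-move cap with required stops at H, L, U leaves no slack for detours.
Route from C: left 1 to B, down 4 to U, right 1 to V, up 3 to I — 9 moves in all.
Check: all required cells visited; 9 ≤ 9 moves.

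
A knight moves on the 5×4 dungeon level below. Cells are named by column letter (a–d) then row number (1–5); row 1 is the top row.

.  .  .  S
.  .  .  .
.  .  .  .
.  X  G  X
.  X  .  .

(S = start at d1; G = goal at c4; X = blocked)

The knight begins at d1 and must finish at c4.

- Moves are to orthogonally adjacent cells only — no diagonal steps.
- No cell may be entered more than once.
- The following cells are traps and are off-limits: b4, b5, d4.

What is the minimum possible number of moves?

The Manhattan distance from d1 to c4 is |1−4| + |4−3| = 4, so at least 4 moves are needed.
A route of 4 moves achieves this: d1 → d2 → d3 → c3 → c4.
Since 4 matches the lower bound, it is optimal.

4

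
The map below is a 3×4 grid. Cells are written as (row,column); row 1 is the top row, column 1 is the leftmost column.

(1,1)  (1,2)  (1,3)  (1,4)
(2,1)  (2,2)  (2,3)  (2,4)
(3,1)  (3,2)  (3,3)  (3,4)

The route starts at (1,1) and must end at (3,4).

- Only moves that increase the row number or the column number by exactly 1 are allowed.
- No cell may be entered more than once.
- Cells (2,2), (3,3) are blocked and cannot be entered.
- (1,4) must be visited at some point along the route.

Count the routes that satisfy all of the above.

A right/down-only route from (1,1) to (3,4) makes exactly 2 down-moves and 3 right-moves in some order.
With no other constraints that would be C(5,2) = 10 routes.
Split at (1,4) and multiply the segment counts (each segment already excludes blocked cells): (1,1)→(1,4): 1; (1,4)→(3,4): 1; product = 1.
That gives 1 route.

1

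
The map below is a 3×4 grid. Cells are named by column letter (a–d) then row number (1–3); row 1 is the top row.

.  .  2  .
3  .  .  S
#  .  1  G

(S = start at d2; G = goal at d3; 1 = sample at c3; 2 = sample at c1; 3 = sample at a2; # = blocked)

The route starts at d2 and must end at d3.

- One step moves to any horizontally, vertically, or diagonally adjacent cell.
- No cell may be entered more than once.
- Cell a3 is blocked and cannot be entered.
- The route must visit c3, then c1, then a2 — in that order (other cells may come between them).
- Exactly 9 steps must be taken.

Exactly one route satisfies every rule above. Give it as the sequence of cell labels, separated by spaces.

d2 c3 b2 c1 b1 a1 a2 b3 c2 d3

The waypoints must appear in the order c3, c1, a2, with no cell reused.
Route from d2: down-left to c3, up-left to b2, up-right to c1, 2× left (reaching a1), down to a2, down-right to b3, up-right to c2, down-right to d3 — 9 moves in all.
Check: order respected (1 at step 1, 2 at step 3, 3 at step 6); 9 moves as required.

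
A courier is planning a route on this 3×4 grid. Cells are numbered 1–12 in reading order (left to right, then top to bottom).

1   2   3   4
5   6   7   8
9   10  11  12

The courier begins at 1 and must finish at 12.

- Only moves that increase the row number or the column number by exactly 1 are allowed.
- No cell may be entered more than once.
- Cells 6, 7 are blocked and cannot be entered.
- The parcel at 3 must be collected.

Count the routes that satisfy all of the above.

A right/down-only route from 1 to 12 makes exactly 2 down-moves and 3 right-moves in some order.
With no other constraints that would be C(5,2) = 10 routes.
Split at 3 and multiply the segment counts (each segment already excludes blocked cells): 1→3: 1; 3→12: 1; product = 1.
That gives 1 route.

1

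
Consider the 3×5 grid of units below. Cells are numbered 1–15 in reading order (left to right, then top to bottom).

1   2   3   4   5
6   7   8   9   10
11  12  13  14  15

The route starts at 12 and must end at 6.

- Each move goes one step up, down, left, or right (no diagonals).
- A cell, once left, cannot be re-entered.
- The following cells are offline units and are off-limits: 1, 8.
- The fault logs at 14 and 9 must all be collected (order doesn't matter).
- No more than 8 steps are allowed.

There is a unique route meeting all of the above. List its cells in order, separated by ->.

Any route must reach 14 and 9 and still end at 6 within 8 moves, so the order of the required stops is forced.
Route from 12: right 2 to 14, up 2 to 4, left 2 to 2, down 1 to 7, left 1 to 6 — 8 moves in all.
Check: all required cells visited; 8 ≤ 8 moves.

12 -> 13 -> 14 -> 9 -> 4 -> 3 -> 2 -> 7 -> 6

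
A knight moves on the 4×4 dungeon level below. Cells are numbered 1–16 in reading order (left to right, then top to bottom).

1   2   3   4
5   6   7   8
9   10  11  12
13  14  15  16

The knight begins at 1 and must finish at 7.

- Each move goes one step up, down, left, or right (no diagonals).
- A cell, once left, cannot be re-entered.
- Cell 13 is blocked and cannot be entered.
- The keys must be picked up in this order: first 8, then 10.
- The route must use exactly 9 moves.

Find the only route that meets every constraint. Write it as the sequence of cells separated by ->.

The waypoints must appear in the order 8, 10, with no cell reused.
Route from 1: 3× right (reaching 4), 2× down (reaching 12), 2× left (reaching 10), up to 6, right to 7 — 9 moves in all.
Check: order respected (8 at step 4, 10 at step 7); 9 moves as required.

1 -> 2 -> 3 -> 4 -> 8 -> 12 -> 11 -> 10 -> 6 -> 7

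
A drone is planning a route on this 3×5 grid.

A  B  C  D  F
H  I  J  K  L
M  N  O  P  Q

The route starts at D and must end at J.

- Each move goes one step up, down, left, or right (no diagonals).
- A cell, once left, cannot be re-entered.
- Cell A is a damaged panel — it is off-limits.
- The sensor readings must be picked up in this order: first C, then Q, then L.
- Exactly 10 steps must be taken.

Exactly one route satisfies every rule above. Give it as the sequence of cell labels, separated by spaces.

D C B I N O P Q L K J

The waypoints must appear in the order C, Q, L, with no cell reused.
Route from D: 2× left (reaching B), 2× down (reaching N), 3× right (reaching Q), up to L, 2× left (reaching J) — 10 moves in all.
Check: order respected (C at step 1, Q at step 7, L at step 8); 10 moves as required.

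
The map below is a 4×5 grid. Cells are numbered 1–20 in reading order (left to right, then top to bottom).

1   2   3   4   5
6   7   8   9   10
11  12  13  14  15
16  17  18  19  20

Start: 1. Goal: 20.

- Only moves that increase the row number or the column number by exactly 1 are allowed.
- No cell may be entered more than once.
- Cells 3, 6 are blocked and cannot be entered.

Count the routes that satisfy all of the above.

A right/down-only route from 1 to 20 makes exactly 3 down-moves and 4 right-moves in some order.
With no other constraints that would be C(7,3) = 35 routes.
Subtract routes through each blocked cell (inclusion–exclusion for overlaps): − through 3: 10 − through 6: 15 → 10.
That gives 10 routes.

10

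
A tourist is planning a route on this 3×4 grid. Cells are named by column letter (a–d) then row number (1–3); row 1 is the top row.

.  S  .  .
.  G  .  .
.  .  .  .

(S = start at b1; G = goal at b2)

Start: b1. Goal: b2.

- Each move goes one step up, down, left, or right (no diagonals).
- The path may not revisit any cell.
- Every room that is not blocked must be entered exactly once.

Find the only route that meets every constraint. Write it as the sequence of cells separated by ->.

b1 -> a1 -> a2 -> a3 -> b3 -> c3 -> d3 -> d2 -> d1 -> c1 -> c2 -> b2

Need to visit all 12 open cells exactly once, starting at b1 and ending at b2.
Cell a3 has only two open neighbours (a2 and b3), so the path must pass straight through it: one of those is the cell it's entered from and the other is where it exits.
Route from b1: left to a1, 2× down (reaching a3), 3× right (reaching d3), 2× up (reaching d1), left to c1, down to c2, left to b2 — 11 moves in all.
Check: all 12 open cells covered.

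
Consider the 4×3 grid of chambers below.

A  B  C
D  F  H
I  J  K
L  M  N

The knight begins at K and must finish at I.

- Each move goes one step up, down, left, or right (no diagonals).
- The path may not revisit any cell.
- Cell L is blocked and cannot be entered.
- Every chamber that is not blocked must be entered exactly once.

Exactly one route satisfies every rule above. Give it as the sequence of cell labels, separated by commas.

K, N, M, J, F, H, C, B, A, D, I

Need to visit all 11 open cells exactly once, starting at K and ending at I.
Route from K: down to N, left to M, 2× up (reaching F), right to H, up to C, 2× left (reaching A), 2× down (reaching I) — 10 moves in all.
Check: all 11 open cells covered.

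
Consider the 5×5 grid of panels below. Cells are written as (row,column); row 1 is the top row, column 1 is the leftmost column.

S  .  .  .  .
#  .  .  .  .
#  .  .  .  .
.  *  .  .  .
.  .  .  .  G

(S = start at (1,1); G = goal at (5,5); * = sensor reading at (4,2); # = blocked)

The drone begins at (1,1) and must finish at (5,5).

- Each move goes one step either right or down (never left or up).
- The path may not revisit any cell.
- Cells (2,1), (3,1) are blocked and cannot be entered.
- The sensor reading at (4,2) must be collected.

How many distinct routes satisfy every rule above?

4

A right/down-only route from (1,1) to (5,5) makes exactly 4 down-moves and 4 right-moves in some order.
With no other constraints that would be C(8,4) = 70 routes.
Split at (4,2) and multiply the segment counts (each segment already excludes blocked cells): (1,1)→(4,2): 1; (4,2)→(5,5): 4; product = 4.
That gives 4 routes.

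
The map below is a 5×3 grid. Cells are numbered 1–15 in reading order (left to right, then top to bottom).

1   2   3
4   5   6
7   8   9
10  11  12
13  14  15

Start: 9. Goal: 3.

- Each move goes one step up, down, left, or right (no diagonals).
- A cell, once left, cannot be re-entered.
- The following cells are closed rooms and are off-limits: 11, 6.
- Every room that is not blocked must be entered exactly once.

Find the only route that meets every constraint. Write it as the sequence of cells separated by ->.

Need to visit all 13 open cells exactly once, starting at 9 and ending at 3.
Cell 1 has only two open neighbours (4 and 2), so the path must pass straight through it: one of those is the cell it's entered from and the other is where it exits.
Route from 9: down 2 to 15, left 2 to 13, up 2 to 7, right 1 to 8, up 1 to 5, left 1 to 4, up 1 to 1, right 2 to 3 — 12 moves in all.
Check: all 13 open cells covered.

9 -> 12 -> 15 -> 14 -> 13 -> 10 -> 7 -> 8 -> 5 -> 4 -> 1 -> 2 -> 3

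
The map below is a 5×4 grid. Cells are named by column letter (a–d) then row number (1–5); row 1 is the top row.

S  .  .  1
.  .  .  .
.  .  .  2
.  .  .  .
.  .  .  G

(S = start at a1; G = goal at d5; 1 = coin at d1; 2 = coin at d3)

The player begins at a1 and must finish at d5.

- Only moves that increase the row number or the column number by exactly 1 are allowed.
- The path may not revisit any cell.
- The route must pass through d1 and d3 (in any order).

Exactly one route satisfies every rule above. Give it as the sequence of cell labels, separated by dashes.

Moves only go right or down, so the column and row indices never decrease.
Route from a1: 3× right (reaching d1), 4× down (reaching d5) — 7 moves in all.
Check: all required cells visited.

a1 - b1 - c1 - d1 - d2 - d3 - d4 - d5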